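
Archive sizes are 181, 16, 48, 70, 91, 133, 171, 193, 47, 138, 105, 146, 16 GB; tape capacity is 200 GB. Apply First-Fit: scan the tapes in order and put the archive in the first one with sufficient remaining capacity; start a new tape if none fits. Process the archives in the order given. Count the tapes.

tape 1: place 181 GB, 19 GB left
tape 1: place 16 GB, 3 GB left
tape 2: place 48 GB, 152 GB left
tape 2: place 70 GB, 82 GB left
tape 3: place 91 GB, 109 GB left
tape 4: place 133 GB, 67 GB left
tape 5: place 171 GB, 29 GB left
tape 6: place 193 GB, 7 GB left
tape 2: place 47 GB, 35 GB left
tape 7: place 138 GB, 62 GB left
tape 3: place 105 GB, 4 GB left
tape 8: place 146 GB, 54 GB left
tape 2: place 16 GB, 19 GB left

8 tapes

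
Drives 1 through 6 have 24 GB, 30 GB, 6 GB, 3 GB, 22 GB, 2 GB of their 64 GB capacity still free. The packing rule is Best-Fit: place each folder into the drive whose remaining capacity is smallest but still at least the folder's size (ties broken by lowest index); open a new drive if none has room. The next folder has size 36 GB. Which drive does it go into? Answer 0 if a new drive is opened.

0

No drive has ≥ 36 GB free, so a new drive is opened.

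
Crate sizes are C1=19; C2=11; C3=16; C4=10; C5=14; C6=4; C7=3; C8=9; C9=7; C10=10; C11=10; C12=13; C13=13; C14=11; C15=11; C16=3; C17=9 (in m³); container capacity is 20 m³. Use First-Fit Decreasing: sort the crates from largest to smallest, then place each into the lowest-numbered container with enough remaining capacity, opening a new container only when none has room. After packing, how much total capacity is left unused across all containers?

Sorted descending: 19, 16, 14, 13, 13, 11, 11, 11, 10, 10, 10, 9, 9, 7, 4, 3, 3.
Put 19 m³ in container 1; 1 m³ remain.
Put 16 m³ in container 2; 4 m³ remain.
Put 14 m³ in container 3; 6 m³ remain.
Put 13 m³ in container 4; 7 m³ remain.
Put 13 m³ in container 5; 7 m³ remain.
Put 11 m³ in container 6; 9 m³ remain.
Put 11 m³ in container 7; 9 m³ remain.
Put 11 m³ in container 8; 9 m³ remain.
Put 10 m³ in container 9; 10 m³ remain.
Put 10 m³ in container 9; 0 m³ remain.
Put 10 m³ in container 10; 10 m³ remain.
Put 9 m³ in container 6; 0 m³ remain.
Put 9 m³ in container 7; 0 m³ remain.
Put 7 m³ in container 4; 0 m³ remain.
Put 4 m³ in container 2; 0 m³ remain.
Put 3 m³ in container 3; 3 m³ remain.
Put 3 m³ in container 3; 0 m³ remain.
10 containers × 20 m³ = 200 m³; used 173 m³; unused 27 m³.

27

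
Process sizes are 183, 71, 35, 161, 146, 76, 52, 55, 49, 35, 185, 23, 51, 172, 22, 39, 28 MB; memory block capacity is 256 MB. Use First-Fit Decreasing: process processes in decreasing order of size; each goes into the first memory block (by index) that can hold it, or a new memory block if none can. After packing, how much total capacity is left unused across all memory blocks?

153

Sorted descending: 185, 183, 172, 161, 146, 76, 71, 55, 52, 51, 49, 39, 35, 35, 28, 23, 22.
memory block 1: place 185 MB, 71 MB left
memory block 2: place 183 MB, 73 MB left
memory block 3: place 172 MB, 84 MB left
memory block 4: place 161 MB, 95 MB left
memory block 5: place 146 MB, 110 MB left
memory block 3: place 76 MB, 8 MB left
memory block 1: place 71 MB, 0 MB left
memory block 2: place 55 MB, 18 MB left
memory block 4: place 52 MB, 43 MB left
memory block 5: place 51 MB, 59 MB left
memory block 5: place 49 MB, 10 MB left
memory block 4: place 39 MB, 4 MB left
memory block 6: place 35 MB, 221 MB left
memory block 6: place 35 MB, 186 MB left
memory block 6: place 28 MB, 158 MB left
memory block 6: place 23 MB, 135 MB left
memory block 6: place 22 MB, 113 MB left
6 memory blocks × 256 MB = 1536 MB; used 1383 MB; unused 153 MB.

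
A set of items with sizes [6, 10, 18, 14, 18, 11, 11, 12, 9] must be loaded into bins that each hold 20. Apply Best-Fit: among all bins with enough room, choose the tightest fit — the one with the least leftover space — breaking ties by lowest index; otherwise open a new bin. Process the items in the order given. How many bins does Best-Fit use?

7

6 → bin 1 (remaining 14)
10 → bin 1 (remaining 4)
18 → bin 2 (remaining 2)
14 → bin 3 (remaining 6)
18 → bin 4 (remaining 2)
11 → bin 5 (remaining 9)
11 → bin 6 (remaining 9)
12 → bin 7 (remaining 8)
9 → bin 5 (remaining 0)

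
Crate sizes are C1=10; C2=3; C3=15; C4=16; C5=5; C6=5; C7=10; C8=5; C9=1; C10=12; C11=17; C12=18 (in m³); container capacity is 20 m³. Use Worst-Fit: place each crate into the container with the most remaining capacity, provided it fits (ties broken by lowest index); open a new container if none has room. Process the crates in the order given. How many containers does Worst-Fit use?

Put C1 (10 m³) in container 1; 10 m³ remain.
Put C2 (3 m³) in container 1; 7 m³ remain.
Put C3 (15 m³) in container 2; 5 m³ remain.
Put C4 (16 m³) in container 3; 4 m³ remain.
Put C5 (5 m³) in container 1; 2 m³ remain.
Put C6 (5 m³) in container 2; 0 m³ remain.
Put C7 (10 m³) in container 4; 10 m³ remain.
Put C8 (5 m³) in container 4; 5 m³ remain.
Put C9 (1 m³) in container 4; 4 m³ remain.
Put C10 (12 m³) in container 5; 8 m³ remain.
Put C11 (17 m³) in container 6; 3 m³ remain.
Put C12 (18 m³) in container 7; 2 m³ remain.

7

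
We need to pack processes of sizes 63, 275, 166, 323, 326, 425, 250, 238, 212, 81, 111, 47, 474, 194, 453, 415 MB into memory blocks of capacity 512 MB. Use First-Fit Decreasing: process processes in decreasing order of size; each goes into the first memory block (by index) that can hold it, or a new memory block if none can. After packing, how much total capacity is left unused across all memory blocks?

Sorted descending: 474, 453, 425, 415, 326, 323, 275, 250, 238, 212, 194, 166, 111, 81, 63, 47.
Put 474 MB in memory block 1; 38 MB remain.
Put 453 MB in memory block 2; 59 MB remain.
Put 425 MB in memory block 3; 87 MB remain.
Put 415 MB in memory block 4; 97 MB remain.
Put 326 MB in memory block 5; 186 MB remain.
Put 323 MB in memory block 6; 189 MB remain.
Put 275 MB in memory block 7; 237 MB remain.
Put 250 MB in memory block 8; 262 MB remain.
Put 238 MB in memory block 8; 24 MB remain.
Put 212 MB in memory block 7; 25 MB remain.
Put 194 MB in memory block 9; 318 MB remain.
Put 166 MB in memory block 5; 20 MB remain.
Put 111 MB in memory block 6; 78 MB remain.
Put 81 MB in memory block 3; 6 MB remain.
Put 63 MB in memory block 4; 34 MB remain.
Put 47 MB in memory block 2; 12 MB remain.
9 memory blocks × 512 MB = 4608 MB; used 4053 MB; unused 555 MB.

555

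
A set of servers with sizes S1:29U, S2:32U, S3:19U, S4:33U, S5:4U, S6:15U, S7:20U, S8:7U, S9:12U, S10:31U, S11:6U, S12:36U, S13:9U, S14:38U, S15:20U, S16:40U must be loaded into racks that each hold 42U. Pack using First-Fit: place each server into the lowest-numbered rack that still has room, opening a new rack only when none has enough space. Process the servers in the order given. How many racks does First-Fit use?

rack 1: place S1 (29U), 13U left
rack 2: place S2 (32U), 10U left
rack 3: place S3 (19U), 23U left
rack 4: place S4 (33U), 9U left
rack 1: place S5 (4U), 9U left
rack 3: place S6 (15U), 8U left
rack 5: place S7 (20U), 22U left
rack 1: place S8 (7U), 2U left
rack 5: place S9 (12U), 10U left
rack 6: place S10 (31U), 11U left
rack 2: place S11 (6U), 4U left
rack 7: place S12 (36U), 6U left
rack 4: place S13 (9U), 0U left
rack 8: place S14 (38U), 4U left
rack 9: place S15 (20U), 22U left
rack 10: place S16 (40U), 2U left
Final racks: [29,4,7] [32,6] [19,15] [33,9] [20,12] [31] [36] [38] [20] [40].

10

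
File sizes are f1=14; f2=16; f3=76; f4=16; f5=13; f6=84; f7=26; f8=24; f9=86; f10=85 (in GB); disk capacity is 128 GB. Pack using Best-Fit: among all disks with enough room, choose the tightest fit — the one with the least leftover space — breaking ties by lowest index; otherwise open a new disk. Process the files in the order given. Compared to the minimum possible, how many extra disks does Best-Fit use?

Best-Fit: [14,16,76,16] [13,84,26] [24,86] [85] → 4 disks.
Total size 440 GB; any packing needs at least ⌈440/128⌉ = 4 disks.
So 4 is already optimal.

0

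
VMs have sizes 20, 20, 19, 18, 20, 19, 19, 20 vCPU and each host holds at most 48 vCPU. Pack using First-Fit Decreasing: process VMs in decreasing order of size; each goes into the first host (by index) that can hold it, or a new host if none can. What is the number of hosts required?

4 hosts

Sorted descending: 20, 20, 20, 20, 19, 19, 19, 18.
20 vCPU → host 1 (remaining 28 vCPU)
20 vCPU → host 1 (remaining 8 vCPU)
20 vCPU → host 2 (remaining 28 vCPU)
20 vCPU → host 2 (remaining 8 vCPU)
19 vCPU → host 3 (remaining 29 vCPU)
19 vCPU → host 3 (remaining 10 vCPU)
19 vCPU → host 4 (remaining 29 vCPU)
18 vCPU → host 4 (remaining 11 vCPU)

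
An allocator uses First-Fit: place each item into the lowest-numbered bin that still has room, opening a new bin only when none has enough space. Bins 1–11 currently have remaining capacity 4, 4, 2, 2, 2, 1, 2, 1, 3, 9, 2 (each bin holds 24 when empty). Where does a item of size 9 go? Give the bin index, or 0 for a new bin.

10

Bins with room: bin 10 (9).
The first with room is bin 10.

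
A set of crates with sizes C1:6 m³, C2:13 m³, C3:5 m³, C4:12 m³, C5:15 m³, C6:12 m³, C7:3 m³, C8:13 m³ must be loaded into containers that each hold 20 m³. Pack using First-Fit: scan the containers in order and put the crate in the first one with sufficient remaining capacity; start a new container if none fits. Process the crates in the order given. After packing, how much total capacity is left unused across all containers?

Put C1 (6 m³) in container 1; 14 m³ remain.
Put C2 (13 m³) in container 1; 1 m³ remain.
Put C3 (5 m³) in container 2; 15 m³ remain.
Put C4 (12 m³) in container 2; 3 m³ remain.
Put C5 (15 m³) in container 3; 5 m³ remain.
Put C6 (12 m³) in container 4; 8 m³ remain.
Put C7 (3 m³) in container 2; 0 m³ remain.
Put C8 (13 m³) in container 5; 7 m³ remain.
5 containers × 20 m³ = 100 m³; used 79 m³; unused 21 m³.

21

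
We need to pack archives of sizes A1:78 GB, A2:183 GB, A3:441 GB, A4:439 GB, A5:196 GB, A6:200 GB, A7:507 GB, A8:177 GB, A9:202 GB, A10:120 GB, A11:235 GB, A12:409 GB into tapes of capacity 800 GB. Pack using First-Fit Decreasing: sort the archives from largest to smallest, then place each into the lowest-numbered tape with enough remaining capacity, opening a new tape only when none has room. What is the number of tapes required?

Sorted descending: 507, 441, 439, 409, 235, 202, 200, 196, 183, 177, 120, 78.
507 GB → tape 1 (remaining 293 GB)
441 GB → tape 2 (remaining 359 GB)
439 GB → tape 3 (remaining 361 GB)
409 GB → tape 4 (remaining 391 GB)
235 GB → tape 1 (remaining 58 GB)
202 GB → tape 2 (remaining 157 GB)
200 GB → tape 3 (remaining 161 GB)
196 GB → tape 4 (remaining 195 GB)
183 GB → tape 4 (remaining 12 GB)
177 GB → tape 5 (remaining 623 GB)
120 GB → tape 2 (remaining 37 GB)
78 GB → tape 3 (remaining 83 GB)

5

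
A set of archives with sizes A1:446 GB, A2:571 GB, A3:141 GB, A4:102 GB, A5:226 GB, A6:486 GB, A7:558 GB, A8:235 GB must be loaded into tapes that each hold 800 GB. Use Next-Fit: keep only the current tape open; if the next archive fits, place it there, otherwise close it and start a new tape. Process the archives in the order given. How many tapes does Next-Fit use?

5

Put A1 (446 GB) in tape 1; 354 GB remain.
Put A2 (571 GB) in tape 2; 229 GB remain.
Put A3 (141 GB) in tape 2; 88 GB remain.
Put A4 (102 GB) in tape 3; 698 GB remain.
Put A5 (226 GB) in tape 3; 472 GB remain.
Put A6 (486 GB) in tape 4; 314 GB remain.
Put A7 (558 GB) in tape 5; 242 GB remain.
Put A8 (235 GB) in tape 5; 7 GB remain.
Final tapes: [446] [571,141] [102,226] [486] [558,235].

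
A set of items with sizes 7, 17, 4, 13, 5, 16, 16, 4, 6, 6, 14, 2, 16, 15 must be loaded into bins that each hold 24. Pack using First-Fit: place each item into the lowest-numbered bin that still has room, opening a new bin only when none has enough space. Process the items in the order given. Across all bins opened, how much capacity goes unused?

7 → bin 1 (remaining 17)
17 → bin 1 (remaining 0)
4 → bin 2 (remaining 20)
13 → bin 2 (remaining 7)
5 → bin 2 (remaining 2)
16 → bin 3 (remaining 8)
16 → bin 4 (remaining 8)
4 → bin 3 (remaining 4)
6 → bin 4 (remaining 2)
6 → bin 5 (remaining 18)
14 → bin 5 (remaining 4)
2 → bin 2 (remaining 0)
16 → bin 6 (remaining 8)
15 → bin 7 (remaining 9)
7 bins × 24 = 168; used 141; unused 27.

27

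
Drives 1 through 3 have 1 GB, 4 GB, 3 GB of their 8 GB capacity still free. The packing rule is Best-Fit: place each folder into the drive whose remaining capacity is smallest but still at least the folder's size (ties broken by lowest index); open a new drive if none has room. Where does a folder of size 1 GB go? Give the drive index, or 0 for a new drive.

1

Drives with room: drive 1 (1 GB), drive 2 (4 GB), drive 3 (3 GB).
Tightest fit is drive 1 with 1 GB free.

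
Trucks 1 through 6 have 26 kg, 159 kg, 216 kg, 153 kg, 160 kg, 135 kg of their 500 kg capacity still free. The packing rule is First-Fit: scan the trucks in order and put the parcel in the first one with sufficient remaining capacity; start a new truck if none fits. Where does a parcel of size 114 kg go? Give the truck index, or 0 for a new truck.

Trucks with room: truck 2 (159 kg), truck 3 (216 kg), truck 4 (153 kg), truck 5 (160 kg), truck 6 (135 kg).
The first with room is truck 2.

2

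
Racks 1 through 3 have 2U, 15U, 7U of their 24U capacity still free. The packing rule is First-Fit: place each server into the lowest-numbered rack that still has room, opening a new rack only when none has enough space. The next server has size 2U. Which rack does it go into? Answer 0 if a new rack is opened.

1

Racks with room: rack 1 (2U), rack 2 (15U), rack 3 (7U).
The first with room is rack 1.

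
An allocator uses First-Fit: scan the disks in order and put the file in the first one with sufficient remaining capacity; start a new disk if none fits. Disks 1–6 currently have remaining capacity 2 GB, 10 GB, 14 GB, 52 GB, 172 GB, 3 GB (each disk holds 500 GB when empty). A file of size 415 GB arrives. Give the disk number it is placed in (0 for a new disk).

No disk has ≥ 415 GB free, so a new disk is opened.

0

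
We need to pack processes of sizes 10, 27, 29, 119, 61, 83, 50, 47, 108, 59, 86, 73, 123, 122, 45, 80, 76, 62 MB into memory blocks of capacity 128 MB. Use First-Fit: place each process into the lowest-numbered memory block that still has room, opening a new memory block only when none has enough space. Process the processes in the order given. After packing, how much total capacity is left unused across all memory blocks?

memory block 1: place 10 MB, 118 MB left
memory block 1: place 27 MB, 91 MB left
memory block 1: place 29 MB, 62 MB left
memory block 2: place 119 MB, 9 MB left
memory block 1: place 61 MB, 1 MB left
memory block 3: place 83 MB, 45 MB left
memory block 4: place 50 MB, 78 MB left
memory block 4: place 47 MB, 31 MB left
memory block 5: place 108 MB, 20 MB left
memory block 6: place 59 MB, 69 MB left
memory block 7: place 86 MB, 42 MB left
memory block 8: place 73 MB, 55 MB left
memory block 9: place 123 MB, 5 MB left
memory block 10: place 122 MB, 6 MB left
memory block 3: place 45 MB, 0 MB left
memory block 11: place 80 MB, 48 MB left
memory block 12: place 76 MB, 52 MB left
memory block 6: place 62 MB, 7 MB left
12 memory blocks × 128 MB = 1536 MB; used 1260 MB; unused 276 MB.

276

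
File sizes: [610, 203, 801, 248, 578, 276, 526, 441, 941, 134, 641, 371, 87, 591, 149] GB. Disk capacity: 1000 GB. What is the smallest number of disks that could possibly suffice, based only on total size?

7

Total size = 610 + 203 + 801 + 248 + 578 + 276 + 526 + 441 + 941 + 134 + 641 + 371 + 87 + 591 + 149 = 6597 GB.
⌈6597 / 1000⌉ = 7.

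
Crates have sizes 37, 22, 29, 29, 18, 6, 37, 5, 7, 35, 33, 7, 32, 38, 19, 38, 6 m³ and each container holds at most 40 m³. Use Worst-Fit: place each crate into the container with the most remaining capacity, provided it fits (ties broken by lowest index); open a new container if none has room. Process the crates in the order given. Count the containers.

container 1: place 37 m³, 3 m³ left
container 2: place 22 m³, 18 m³ left
container 3: place 29 m³, 11 m³ left
container 4: place 29 m³, 11 m³ left
container 2: place 18 m³, 0 m³ left
container 3: place 6 m³, 5 m³ left
container 5: place 37 m³, 3 m³ left
container 4: place 5 m³, 6 m³ left
container 6: place 7 m³, 33 m³ left
container 7: place 35 m³, 5 m³ left
container 6: place 33 m³, 0 m³ left
container 8: place 7 m³, 33 m³ left
container 8: place 32 m³, 1 m³ left
container 9: place 38 m³, 2 m³ left
container 10: place 19 m³, 21 m³ left
container 11: place 38 m³, 2 m³ left
container 10: place 6 m³, 15 m³ left

11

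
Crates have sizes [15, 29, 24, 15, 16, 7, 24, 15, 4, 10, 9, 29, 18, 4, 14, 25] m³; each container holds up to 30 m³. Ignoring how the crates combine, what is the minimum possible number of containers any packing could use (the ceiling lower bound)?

Total size = 15 + 29 + 24 + 15 + 16 + 7 + 24 + 15 + 4 + 10 + 9 + 29 + 18 + 4 + 14 + 25 = 258 m³.
⌈258 / 30⌉ = 9.

9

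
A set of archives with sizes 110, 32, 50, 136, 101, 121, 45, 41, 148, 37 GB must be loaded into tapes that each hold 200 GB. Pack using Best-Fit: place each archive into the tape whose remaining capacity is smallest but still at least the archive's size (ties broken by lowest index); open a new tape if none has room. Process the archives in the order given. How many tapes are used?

5

tape 1: place 110 GB, 90 GB left
tape 1: place 32 GB, 58 GB left
tape 1: place 50 GB, 8 GB left
tape 2: place 136 GB, 64 GB left
tape 3: place 101 GB, 99 GB left
tape 4: place 121 GB, 79 GB left
tape 2: place 45 GB, 19 GB left
tape 4: place 41 GB, 38 GB left
tape 5: place 148 GB, 52 GB left
tape 4: place 37 GB, 1 GB left
Final tapes: [110,32,50] [136,45] [101] [121,41,37] [148].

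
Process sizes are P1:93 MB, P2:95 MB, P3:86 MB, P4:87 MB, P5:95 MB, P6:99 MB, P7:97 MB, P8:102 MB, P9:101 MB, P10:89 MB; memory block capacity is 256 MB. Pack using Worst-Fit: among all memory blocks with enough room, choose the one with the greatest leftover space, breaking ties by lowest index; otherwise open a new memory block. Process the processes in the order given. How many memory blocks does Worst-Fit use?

memory block 1: place P1 (93 MB), 163 MB left
memory block 1: place P2 (95 MB), 68 MB left
memory block 2: place P3 (86 MB), 170 MB left
memory block 2: place P4 (87 MB), 83 MB left
memory block 3: place P5 (95 MB), 161 MB left
memory block 3: place P6 (99 MB), 62 MB left
memory block 4: place P7 (97 MB), 159 MB left
memory block 4: place P8 (102 MB), 57 MB left
memory block 5: place P9 (101 MB), 155 MB left
memory block 5: place P10 (89 MB), 66 MB left

5 memory blocks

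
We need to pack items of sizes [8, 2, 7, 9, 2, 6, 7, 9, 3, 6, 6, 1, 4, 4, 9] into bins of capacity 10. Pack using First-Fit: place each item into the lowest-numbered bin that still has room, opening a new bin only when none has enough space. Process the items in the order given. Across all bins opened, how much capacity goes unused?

Put 8 in bin 1; 2 remain.
Put 2 in bin 1; 0 remain.
Put 7 in bin 2; 3 remain.
Put 9 in bin 3; 1 remain.
Put 2 in bin 2; 1 remain.
Put 6 in bin 4; 4 remain.
Put 7 in bin 5; 3 remain.
Put 9 in bin 6; 1 remain.
Put 3 in bin 4; 1 remain.
Put 6 in bin 7; 4 remain.
Put 6 in bin 8; 4 remain.
Put 1 in bin 2; 0 remain.
Put 4 in bin 7; 0 remain.
Put 4 in bin 8; 0 remain.
Put 9 in bin 9; 1 remain.
9 bins × 10 = 90; used 83; unused 7.

7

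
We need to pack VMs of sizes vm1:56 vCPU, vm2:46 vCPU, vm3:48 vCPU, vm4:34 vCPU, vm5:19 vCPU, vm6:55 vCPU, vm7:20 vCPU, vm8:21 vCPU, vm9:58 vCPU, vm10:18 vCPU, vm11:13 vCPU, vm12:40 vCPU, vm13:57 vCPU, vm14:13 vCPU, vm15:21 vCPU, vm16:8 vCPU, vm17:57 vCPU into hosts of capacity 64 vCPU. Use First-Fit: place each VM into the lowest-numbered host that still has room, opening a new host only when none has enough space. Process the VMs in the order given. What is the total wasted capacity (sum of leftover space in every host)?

56

host 1: place vm1 (56 vCPU), 8 vCPU left
host 2: place vm2 (46 vCPU), 18 vCPU left
host 3: place vm3 (48 vCPU), 16 vCPU left
host 4: place vm4 (34 vCPU), 30 vCPU left
host 4: place vm5 (19 vCPU), 11 vCPU left
host 5: place vm6 (55 vCPU), 9 vCPU left
host 6: place vm7 (20 vCPU), 44 vCPU left
host 6: place vm8 (21 vCPU), 23 vCPU left
host 7: place vm9 (58 vCPU), 6 vCPU left
host 2: place vm10 (18 vCPU), 0 vCPU left
host 3: place vm11 (13 vCPU), 3 vCPU left
host 8: place vm12 (40 vCPU), 24 vCPU left
host 9: place vm13 (57 vCPU), 7 vCPU left
host 6: place vm14 (13 vCPU), 10 vCPU left
host 8: place vm15 (21 vCPU), 3 vCPU left
host 1: place vm16 (8 vCPU), 0 vCPU left
host 10: place vm17 (57 vCPU), 7 vCPU left
10 hosts × 64 vCPU = 640 vCPU; used 584 vCPU; unused 56 vCPU.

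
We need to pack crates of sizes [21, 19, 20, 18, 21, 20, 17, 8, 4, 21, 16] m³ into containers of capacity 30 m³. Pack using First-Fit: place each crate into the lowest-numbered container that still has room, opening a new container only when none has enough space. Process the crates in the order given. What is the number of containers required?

9

Put 21 m³ in container 1; 9 m³ remain.
Put 19 m³ in container 2; 11 m³ remain.
Put 20 m³ in container 3; 10 m³ remain.
Put 18 m³ in container 4; 12 m³ remain.
Put 21 m³ in container 5; 9 m³ remain.
Put 20 m³ in container 6; 10 m³ remain.
Put 17 m³ in container 7; 13 m³ remain.
Put 8 m³ in container 1; 1 m³ remain.
Put 4 m³ in container 2; 7 m³ remain.
Put 21 m³ in container 8; 9 m³ remain.
Put 16 m³ in container 9; 14 m³ remain.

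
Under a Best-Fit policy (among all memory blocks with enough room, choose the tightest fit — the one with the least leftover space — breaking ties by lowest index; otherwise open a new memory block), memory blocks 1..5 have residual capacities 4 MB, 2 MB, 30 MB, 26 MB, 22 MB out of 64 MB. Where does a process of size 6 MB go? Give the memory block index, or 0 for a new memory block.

5

Memory blocks with room: memory block 3 (30 MB), memory block 4 (26 MB), memory block 5 (22 MB).
Tightest fit is memory block 5 with 22 MB free.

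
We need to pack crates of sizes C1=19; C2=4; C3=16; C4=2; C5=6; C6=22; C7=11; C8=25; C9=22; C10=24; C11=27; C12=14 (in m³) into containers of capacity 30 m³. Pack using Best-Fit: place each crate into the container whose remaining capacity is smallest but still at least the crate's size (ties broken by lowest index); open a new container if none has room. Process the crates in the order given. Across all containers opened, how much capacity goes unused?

48

container 1: place C1 (19 m³), 11 m³ left
container 1: place C2 (4 m³), 7 m³ left
container 2: place C3 (16 m³), 14 m³ left
container 1: place C4 (2 m³), 5 m³ left
container 2: place C5 (6 m³), 8 m³ left
container 3: place C6 (22 m³), 8 m³ left
container 4: place C7 (11 m³), 19 m³ left
container 5: place C8 (25 m³), 5 m³ left
container 6: place C9 (22 m³), 8 m³ left
container 7: place C10 (24 m³), 6 m³ left
container 8: place C11 (27 m³), 3 m³ left
container 4: place C12 (14 m³), 5 m³ left
8 containers × 30 m³ = 240 m³; used 192 m³; unused 48 m³.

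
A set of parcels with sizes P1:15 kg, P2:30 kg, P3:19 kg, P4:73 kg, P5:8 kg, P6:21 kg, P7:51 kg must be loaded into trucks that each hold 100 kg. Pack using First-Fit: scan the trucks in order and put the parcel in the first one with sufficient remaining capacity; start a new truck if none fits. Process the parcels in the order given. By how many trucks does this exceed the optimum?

0

First-Fit: [15,30,19,8,21] [73] [51] → 3 trucks.
Total size 217 kg; any packing needs at least ⌈217/100⌉ = 3 trucks.
So 3 is already optimal.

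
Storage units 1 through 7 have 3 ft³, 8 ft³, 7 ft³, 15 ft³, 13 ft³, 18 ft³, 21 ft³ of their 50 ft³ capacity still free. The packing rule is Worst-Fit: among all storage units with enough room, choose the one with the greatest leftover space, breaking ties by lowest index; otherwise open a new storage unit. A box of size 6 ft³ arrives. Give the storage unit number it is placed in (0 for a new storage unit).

7

Storage units with room: storage unit 2 (8 ft³), storage unit 3 (7 ft³), storage unit 4 (15 ft³), storage unit 5 (13 ft³), storage unit 6 (18 ft³), storage unit 7 (21 ft³).
Most room is storage unit 7 with 21 ft³ free.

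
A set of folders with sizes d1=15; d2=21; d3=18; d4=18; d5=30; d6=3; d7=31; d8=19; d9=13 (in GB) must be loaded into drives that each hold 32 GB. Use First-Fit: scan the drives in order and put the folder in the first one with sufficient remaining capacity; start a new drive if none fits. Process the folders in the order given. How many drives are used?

Put d1 (15 GB) in drive 1; 17 GB remain.
Put d2 (21 GB) in drive 2; 11 GB remain.
Put d3 (18 GB) in drive 3; 14 GB remain.
Put d4 (18 GB) in drive 4; 14 GB remain.
Put d5 (30 GB) in drive 5; 2 GB remain.
Put d6 (3 GB) in drive 1; 14 GB remain.
Put d7 (31 GB) in drive 6; 1 GB remain.
Put d8 (19 GB) in drive 7; 13 GB remain.
Put d9 (13 GB) in drive 1; 1 GB remain.

7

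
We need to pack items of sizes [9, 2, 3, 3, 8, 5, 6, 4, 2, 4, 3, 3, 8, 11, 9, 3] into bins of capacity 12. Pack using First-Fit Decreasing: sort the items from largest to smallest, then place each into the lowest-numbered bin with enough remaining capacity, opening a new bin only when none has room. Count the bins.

Sorted descending: 11, 9, 9, 8, 8, 6, 5, 4, 4, 3, 3, 3, 3, 3, 2, 2.
11 → bin 1 (remaining 1)
9 → bin 2 (remaining 3)
9 → bin 3 (remaining 3)
8 → bin 4 (remaining 4)
8 → bin 5 (remaining 4)
6 → bin 6 (remaining 6)
5 → bin 6 (remaining 1)
4 → bin 4 (remaining 0)
4 → bin 5 (remaining 0)
3 → bin 2 (remaining 0)
3 → bin 3 (remaining 0)
3 → bin 7 (remaining 9)
3 → bin 7 (remaining 6)
3 → bin 7 (remaining 3)
2 → bin 7 (remaining 1)
2 → bin 8 (remaining 10)

8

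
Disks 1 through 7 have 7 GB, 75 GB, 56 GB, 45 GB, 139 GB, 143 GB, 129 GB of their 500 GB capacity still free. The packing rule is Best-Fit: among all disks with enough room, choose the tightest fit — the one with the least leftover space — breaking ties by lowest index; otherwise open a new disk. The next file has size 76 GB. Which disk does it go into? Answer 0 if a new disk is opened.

7

Disks with room: disk 5 (139 GB), disk 6 (143 GB), disk 7 (129 GB).
Tightest fit is disk 7 with 129 GB free.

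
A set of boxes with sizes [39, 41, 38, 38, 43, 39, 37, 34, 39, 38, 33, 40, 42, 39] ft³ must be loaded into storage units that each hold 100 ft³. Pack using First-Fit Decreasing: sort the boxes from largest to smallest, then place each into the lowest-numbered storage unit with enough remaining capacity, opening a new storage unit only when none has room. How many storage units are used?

7 storage units

Sorted descending: 43, 42, 41, 40, 39, 39, 39, 39, 38, 38, 38, 37, 34, 33.
Put 43 ft³ in storage unit 1; 57 ft³ remain.
Put 42 ft³ in storage unit 1; 15 ft³ remain.
Put 41 ft³ in storage unit 2; 59 ft³ remain.
Put 40 ft³ in storage unit 2; 19 ft³ remain.
Put 39 ft³ in storage unit 3; 61 ft³ remain.
Put 39 ft³ in storage unit 3; 22 ft³ remain.
Put 39 ft³ in storage unit 4; 61 ft³ remain.
Put 39 ft³ in storage unit 4; 22 ft³ remain.
Put 38 ft³ in storage unit 5; 62 ft³ remain.
Put 38 ft³ in storage unit 5; 24 ft³ remain.
Put 38 ft³ in storage unit 6; 62 ft³ remain.
Put 37 ft³ in storage unit 6; 25 ft³ remain.
Put 34 ft³ in storage unit 7; 66 ft³ remain.
Put 33 ft³ in storage unit 7; 33 ft³ remain.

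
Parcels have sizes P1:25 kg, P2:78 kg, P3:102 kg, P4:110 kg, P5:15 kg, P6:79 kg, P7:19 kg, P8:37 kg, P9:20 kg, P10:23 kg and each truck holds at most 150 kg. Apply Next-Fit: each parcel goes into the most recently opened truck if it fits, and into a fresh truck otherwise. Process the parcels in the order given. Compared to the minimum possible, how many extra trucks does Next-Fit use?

Next-Fit: [25,78] [102] [110,15] [79,19,37] [20,23] → 5 trucks.
Total size 508 kg; any packing needs at least ⌈508/150⌉ = 4 trucks.
An optimal packing achieves that bound: [110,37] [102,25,23] [79,20,19,15] [78] → 4 trucks.
Excess: 5 − 4 = 1.

1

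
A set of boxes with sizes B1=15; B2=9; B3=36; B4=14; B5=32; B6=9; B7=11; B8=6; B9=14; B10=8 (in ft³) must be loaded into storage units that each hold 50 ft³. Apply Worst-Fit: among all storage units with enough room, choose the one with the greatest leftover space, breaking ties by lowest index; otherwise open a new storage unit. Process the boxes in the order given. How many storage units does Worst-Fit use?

storage unit 1: place B1 (15 ft³), 35 ft³ left
storage unit 1: place B2 (9 ft³), 26 ft³ left
storage unit 2: place B3 (36 ft³), 14 ft³ left
storage unit 1: place B4 (14 ft³), 12 ft³ left
storage unit 3: place B5 (32 ft³), 18 ft³ left
storage unit 3: place B6 (9 ft³), 9 ft³ left
storage unit 2: place B7 (11 ft³), 3 ft³ left
storage unit 1: place B8 (6 ft³), 6 ft³ left
storage unit 4: place B9 (14 ft³), 36 ft³ left
storage unit 4: place B10 (8 ft³), 28 ft³ left

4 storage units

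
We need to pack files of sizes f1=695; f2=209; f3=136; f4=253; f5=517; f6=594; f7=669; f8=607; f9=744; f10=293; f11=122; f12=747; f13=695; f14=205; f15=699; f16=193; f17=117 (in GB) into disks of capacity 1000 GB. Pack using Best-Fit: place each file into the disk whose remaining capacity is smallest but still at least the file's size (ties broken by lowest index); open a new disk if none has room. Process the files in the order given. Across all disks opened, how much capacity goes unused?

1505

Put f1 (695 GB) in disk 1; 305 GB remain.
Put f2 (209 GB) in disk 1; 96 GB remain.
Put f3 (136 GB) in disk 2; 864 GB remain.
Put f4 (253 GB) in disk 2; 611 GB remain.
Put f5 (517 GB) in disk 2; 94 GB remain.
Put f6 (594 GB) in disk 3; 406 GB remain.
Put f7 (669 GB) in disk 4; 331 GB remain.
Put f8 (607 GB) in disk 5; 393 GB remain.
Put f9 (744 GB) in disk 6; 256 GB remain.
Put f10 (293 GB) in disk 4; 38 GB remain.
Put f11 (122 GB) in disk 6; 134 GB remain.
Put f12 (747 GB) in disk 7; 253 GB remain.
Put f13 (695 GB) in disk 8; 305 GB remain.
Put f14 (205 GB) in disk 7; 48 GB remain.
Put f15 (699 GB) in disk 9; 301 GB remain.
Put f16 (193 GB) in disk 9; 108 GB remain.
Put f17 (117 GB) in disk 6; 17 GB remain.
9 disks × 1000 GB = 9000 GB; used 7495 GB; unused 1505 GB.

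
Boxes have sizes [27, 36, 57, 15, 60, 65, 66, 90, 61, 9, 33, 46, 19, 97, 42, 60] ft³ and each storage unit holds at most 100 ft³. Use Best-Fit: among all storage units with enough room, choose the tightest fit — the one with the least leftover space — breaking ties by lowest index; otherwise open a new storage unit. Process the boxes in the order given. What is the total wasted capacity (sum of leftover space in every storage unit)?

storage unit 1: place 27 ft³, 73 ft³ left
storage unit 1: place 36 ft³, 37 ft³ left
storage unit 2: place 57 ft³, 43 ft³ left
storage unit 1: place 15 ft³, 22 ft³ left
storage unit 3: place 60 ft³, 40 ft³ left
storage unit 4: place 65 ft³, 35 ft³ left
storage unit 5: place 66 ft³, 34 ft³ left
storage unit 6: place 90 ft³, 10 ft³ left
storage unit 7: place 61 ft³, 39 ft³ left
storage unit 6: place 9 ft³, 1 ft³ left
storage unit 5: place 33 ft³, 1 ft³ left
storage unit 8: place 46 ft³, 54 ft³ left
storage unit 1: place 19 ft³, 3 ft³ left
storage unit 9: place 97 ft³, 3 ft³ left
storage unit 2: place 42 ft³, 1 ft³ left
storage unit 10: place 60 ft³, 40 ft³ left
10 storage units × 100 ft³ = 1000 ft³; used 783 ft³; unused 217 ft³.

217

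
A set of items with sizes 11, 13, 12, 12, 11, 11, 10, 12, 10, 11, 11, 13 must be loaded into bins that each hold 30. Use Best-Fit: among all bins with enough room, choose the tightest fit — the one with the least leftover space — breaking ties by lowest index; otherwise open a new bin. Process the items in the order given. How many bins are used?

6 bins

Put 11 in bin 1; 19 remain.
Put 13 in bin 1; 6 remain.
Put 12 in bin 2; 18 remain.
Put 12 in bin 2; 6 remain.
Put 11 in bin 3; 19 remain.
Put 11 in bin 3; 8 remain.
Put 10 in bin 4; 20 remain.
Put 12 in bin 4; 8 remain.
Put 10 in bin 5; 20 remain.
Put 11 in bin 5; 9 remain.
Put 11 in bin 6; 19 remain.
Put 13 in bin 6; 6 remain.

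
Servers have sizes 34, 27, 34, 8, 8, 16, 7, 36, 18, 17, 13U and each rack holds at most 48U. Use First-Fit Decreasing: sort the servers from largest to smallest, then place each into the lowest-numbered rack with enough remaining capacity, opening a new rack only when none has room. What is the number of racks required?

5 racks

Sorted descending: 36, 34, 34, 27, 18, 17, 16, 13, 8, 8, 7.
36U → rack 1 (remaining 12U)
34U → rack 2 (remaining 14U)
34U → rack 3 (remaining 14U)
27U → rack 4 (remaining 21U)
18U → rack 4 (remaining 3U)
17U → rack 5 (remaining 31U)
16U → rack 5 (remaining 15U)
13U → rack 2 (remaining 1U)
8U → rack 1 (remaining 4U)
8U → rack 3 (remaining 6U)
7U → rack 5 (remaining 8U)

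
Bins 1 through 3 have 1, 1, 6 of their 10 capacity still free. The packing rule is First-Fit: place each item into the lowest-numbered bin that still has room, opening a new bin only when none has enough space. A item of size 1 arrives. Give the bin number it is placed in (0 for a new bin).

1

Bins with room: bin 1 (1), bin 2 (1), bin 3 (6).
The first with room is bin 1.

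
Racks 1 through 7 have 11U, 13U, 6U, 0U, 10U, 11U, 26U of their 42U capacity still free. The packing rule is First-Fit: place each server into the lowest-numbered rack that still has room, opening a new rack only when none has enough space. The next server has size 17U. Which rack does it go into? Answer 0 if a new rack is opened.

7

Racks with room: rack 7 (26U).
The first with room is rack 7.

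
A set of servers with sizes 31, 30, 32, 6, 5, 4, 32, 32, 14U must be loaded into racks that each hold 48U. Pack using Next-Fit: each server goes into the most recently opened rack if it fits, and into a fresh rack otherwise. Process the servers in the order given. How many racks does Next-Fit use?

5

rack 1: place 31U, 17U left
rack 2: place 30U, 18U left
rack 3: place 32U, 16U left
rack 3: place 6U, 10U left
rack 3: place 5U, 5U left
rack 3: place 4U, 1U left
rack 4: place 32U, 16U left
rack 5: place 32U, 16U left
rack 5: place 14U, 2U left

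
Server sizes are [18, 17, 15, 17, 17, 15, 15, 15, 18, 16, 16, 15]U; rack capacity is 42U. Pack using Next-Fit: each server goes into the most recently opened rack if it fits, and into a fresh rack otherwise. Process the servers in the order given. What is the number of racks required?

18U → rack 1 (remaining 24U)
17U → rack 1 (remaining 7U)
15U → rack 2 (remaining 27U)
17U → rack 2 (remaining 10U)
17U → rack 3 (remaining 25U)
15U → rack 3 (remaining 10U)
15U → rack 4 (remaining 27U)
15U → rack 4 (remaining 12U)
18U → rack 5 (remaining 24U)
16U → rack 5 (remaining 8U)
16U → rack 6 (remaining 26U)
15U → rack 6 (remaining 11U)
Final racks: [18,17] [15,17] [17,15] [15,15] [18,16] [16,15].

6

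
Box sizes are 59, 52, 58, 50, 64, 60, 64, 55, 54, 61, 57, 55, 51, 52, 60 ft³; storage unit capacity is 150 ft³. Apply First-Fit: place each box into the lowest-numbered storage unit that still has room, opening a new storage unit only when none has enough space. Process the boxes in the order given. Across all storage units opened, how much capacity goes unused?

Put 59 ft³ in storage unit 1; 91 ft³ remain.
Put 52 ft³ in storage unit 1; 39 ft³ remain.
Put 58 ft³ in storage unit 2; 92 ft³ remain.
Put 50 ft³ in storage unit 2; 42 ft³ remain.
Put 64 ft³ in storage unit 3; 86 ft³ remain.
Put 60 ft³ in storage unit 3; 26 ft³ remain.
Put 64 ft³ in storage unit 4; 86 ft³ remain.
Put 55 ft³ in storage unit 4; 31 ft³ remain.
Put 54 ft³ in storage unit 5; 96 ft³ remain.
Put 61 ft³ in storage unit 5; 35 ft³ remain.
Put 57 ft³ in storage unit 6; 93 ft³ remain.
Put 55 ft³ in storage unit 6; 38 ft³ remain.
Put 51 ft³ in storage unit 7; 99 ft³ remain.
Put 52 ft³ in storage unit 7; 47 ft³ remain.
Put 60 ft³ in storage unit 8; 90 ft³ remain.
8 storage units × 150 ft³ = 1200 ft³; used 852 ft³; unused 348 ft³.

348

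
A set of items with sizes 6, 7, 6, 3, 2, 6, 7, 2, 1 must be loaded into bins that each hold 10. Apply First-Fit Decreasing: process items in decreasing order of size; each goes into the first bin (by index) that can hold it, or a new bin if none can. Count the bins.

Sorted descending: 7, 7, 6, 6, 6, 3, 2, 2, 1.
7 → bin 1 (remaining 3)
7 → bin 2 (remaining 3)
6 → bin 3 (remaining 4)
6 → bin 4 (remaining 4)
6 → bin 5 (remaining 4)
3 → bin 1 (remaining 0)
2 → bin 2 (remaining 1)
2 → bin 3 (remaining 2)
1 → bin 2 (remaining 0)

5 bins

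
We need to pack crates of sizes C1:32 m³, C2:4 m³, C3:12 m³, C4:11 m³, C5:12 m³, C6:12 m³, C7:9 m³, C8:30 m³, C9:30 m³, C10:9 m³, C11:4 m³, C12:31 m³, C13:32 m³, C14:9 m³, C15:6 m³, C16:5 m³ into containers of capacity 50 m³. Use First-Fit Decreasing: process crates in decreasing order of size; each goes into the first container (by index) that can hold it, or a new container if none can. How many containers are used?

Sorted descending: 32, 32, 31, 30, 30, 12, 12, 12, 11, 9, 9, 9, 6, 5, 4, 4.
Put 32 m³ in container 1; 18 m³ remain.
Put 32 m³ in container 2; 18 m³ remain.
Put 31 m³ in container 3; 19 m³ remain.
Put 30 m³ in container 4; 20 m³ remain.
Put 30 m³ in container 5; 20 m³ remain.
Put 12 m³ in container 1; 6 m³ remain.
Put 12 m³ in container 2; 6 m³ remain.
Put 12 m³ in container 3; 7 m³ remain.
Put 11 m³ in container 4; 9 m³ remain.
Put 9 m³ in container 4; 0 m³ remain.
Put 9 m³ in container 5; 11 m³ remain.
Put 9 m³ in container 5; 2 m³ remain.
Put 6 m³ in container 1; 0 m³ remain.
Put 5 m³ in container 2; 1 m³ remain.
Put 4 m³ in container 3; 3 m³ remain.
Put 4 m³ in container 6; 46 m³ remain.
Final containers: [32,12,6] [32,12,5] [31,12,4] [30,11,9] [30,9,9] [4].

6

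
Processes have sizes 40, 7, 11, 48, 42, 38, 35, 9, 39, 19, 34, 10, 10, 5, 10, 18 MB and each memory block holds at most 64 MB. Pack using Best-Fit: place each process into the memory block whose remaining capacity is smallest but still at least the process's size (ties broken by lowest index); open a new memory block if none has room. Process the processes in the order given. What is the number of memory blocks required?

Put 40 MB in memory block 1; 24 MB remain.
Put 7 MB in memory block 1; 17 MB remain.
Put 11 MB in memory block 1; 6 MB remain.
Put 48 MB in memory block 2; 16 MB remain.
Put 42 MB in memory block 3; 22 MB remain.
Put 38 MB in memory block 4; 26 MB remain.
Put 35 MB in memory block 5; 29 MB remain.
Put 9 MB in memory block 2; 7 MB remain.
Put 39 MB in memory block 6; 25 MB remain.
Put 19 MB in memory block 3; 3 MB remain.
Put 34 MB in memory block 7; 30 MB remain.
Put 10 MB in memory block 6; 15 MB remain.
Put 10 MB in memory block 6; 5 MB remain.
Put 5 MB in memory block 6; 0 MB remain.
Put 10 MB in memory block 4; 16 MB remain.
Put 18 MB in memory block 5; 11 MB remain.
Final memory blocks: [40,7,11] [48,9] [42,19] [38,10] [35,18] [39,10,10,5] [34].

7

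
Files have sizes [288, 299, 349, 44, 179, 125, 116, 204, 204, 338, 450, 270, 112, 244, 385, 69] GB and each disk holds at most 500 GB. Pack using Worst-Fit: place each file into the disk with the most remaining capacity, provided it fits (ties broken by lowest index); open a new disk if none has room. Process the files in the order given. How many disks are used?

Put 288 GB in disk 1; 212 GB remain.
Put 299 GB in disk 2; 201 GB remain.
Put 349 GB in disk 3; 151 GB remain.
Put 44 GB in disk 1; 168 GB remain.
Put 179 GB in disk 2; 22 GB remain.
Put 125 GB in disk 1; 43 GB remain.
Put 116 GB in disk 3; 35 GB remain.
Put 204 GB in disk 4; 296 GB remain.
Put 204 GB in disk 4; 92 GB remain.
Put 338 GB in disk 5; 162 GB remain.
Put 450 GB in disk 6; 50 GB remain.
Put 270 GB in disk 7; 230 GB remain.
Put 112 GB in disk 7; 118 GB remain.
Put 244 GB in disk 8; 256 GB remain.
Put 385 GB in disk 9; 115 GB remain.
Put 69 GB in disk 8; 187 GB remain.

9 disks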